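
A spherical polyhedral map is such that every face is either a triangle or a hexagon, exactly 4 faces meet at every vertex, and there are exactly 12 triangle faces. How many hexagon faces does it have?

2

Let x be the number of hexagons; then F = 12 + x.
Edge–face incidences: 2E = 3·12 + 6·x = 36 + 6x.
Every vertex has degree 4, so 4V = 2E.
Euler: V − E + F = 2 ⇒ (2E)/4 − E + (12 + x) = 2.
Multiply by 8: 2·(2E) − 4·(2E) + 8·(12 + x) = 16, i.e. 96 + 8x − 2·(36 + 6x) = 16.
Collecting terms: −4x + 24 = 16, so −4x = −8, so x = 2.
Then 2E = 36 + 6·2 = 48, so E = 24, V = 2E/4 = 12, F = 12 + 2 = 14.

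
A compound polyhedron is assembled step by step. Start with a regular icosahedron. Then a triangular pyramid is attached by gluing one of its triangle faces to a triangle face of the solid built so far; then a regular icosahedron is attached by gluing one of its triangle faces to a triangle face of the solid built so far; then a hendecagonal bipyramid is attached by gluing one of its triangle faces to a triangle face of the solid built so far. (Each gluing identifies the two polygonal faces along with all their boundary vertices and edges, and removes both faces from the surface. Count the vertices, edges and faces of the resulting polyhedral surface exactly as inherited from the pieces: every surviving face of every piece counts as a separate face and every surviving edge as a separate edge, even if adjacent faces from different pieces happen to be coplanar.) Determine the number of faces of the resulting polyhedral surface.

60

A regular icosahedron: V=12, E=30, F=20.
Attach a triangular pyramid (V=4, E=6, F=4) along a 3-gon: merge 3 vertices and 3 edges, delete both glued faces → V=13, E=33, F=22.
Attach a regular icosahedron (V=12, E=30, F=20) along a 3-gon: merge 3 vertices and 3 edges, delete both glued faces → V=22, E=60, F=40.
Attach a hendecagonal bipyramid (V=13, E=33, F=22) along a 3-gon: merge 3 vertices and 3 edges, delete both glued faces → V=32, E=90, F=60.
Check: V − E + F = 32 − 90 + 60 = 2.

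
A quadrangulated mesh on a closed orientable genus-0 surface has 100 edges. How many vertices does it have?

52

χ = 2 − 2·0 = 2, and every face is a square so 4F = 2E.
F = 2E/4 = 50. Then V = 2 + E − F = 2 + 100 − 50 = 52.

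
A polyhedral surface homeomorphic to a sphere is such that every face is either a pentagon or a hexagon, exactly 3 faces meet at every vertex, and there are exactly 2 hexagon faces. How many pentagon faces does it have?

12

Let x be the number of pentagons; then F = 2 + x.
Edge–face incidences: 2E = 6·2 + 5·x = 12 + 5x.
Every vertex has degree 3, so 3V = 2E.
Euler: V − E + F = 2 ⇒ (2E)/3 − E + (2 + x) = 2.
Multiply by 6: 2·(2E) − 3·(2E) + 6·(2 + x) = 12, i.e. 12 + 6x − (12 + 5x) = 12.
Collecting terms: x = 12.
Then 2E = 12 + 5·12 = 72, so E = 36, V = 2E/3 = 24, F = 2 + 12 = 14.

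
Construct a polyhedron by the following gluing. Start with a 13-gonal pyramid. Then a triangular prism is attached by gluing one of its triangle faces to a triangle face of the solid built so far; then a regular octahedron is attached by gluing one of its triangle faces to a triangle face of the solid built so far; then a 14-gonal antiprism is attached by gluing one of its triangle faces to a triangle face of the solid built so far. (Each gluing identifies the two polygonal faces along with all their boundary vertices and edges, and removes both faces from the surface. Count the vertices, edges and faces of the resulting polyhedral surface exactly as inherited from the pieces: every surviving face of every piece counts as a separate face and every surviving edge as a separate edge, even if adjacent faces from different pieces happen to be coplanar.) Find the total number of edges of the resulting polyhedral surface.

94

A 13-gonal pyramid: V=14, E=26, F=14.
Attach a triangular prism (V=6, E=9, F=5) along a 3-gon: merge 3 vertices and 3 edges, delete both glued faces → V=17, E=32, F=17.
Attach a regular octahedron (V=6, E=12, F=8) along a 3-gon: merge 3 vertices and 3 edges, delete both glued faces → V=20, E=41, F=23.
Attach a 14-gonal antiprism (V=28, E=56, F=30) along a 3-gon: merge 3 vertices and 3 edges, delete both glued faces → V=45, E=94, F=51.
Check: V − E + F = 45 − 94 + 51 = 2.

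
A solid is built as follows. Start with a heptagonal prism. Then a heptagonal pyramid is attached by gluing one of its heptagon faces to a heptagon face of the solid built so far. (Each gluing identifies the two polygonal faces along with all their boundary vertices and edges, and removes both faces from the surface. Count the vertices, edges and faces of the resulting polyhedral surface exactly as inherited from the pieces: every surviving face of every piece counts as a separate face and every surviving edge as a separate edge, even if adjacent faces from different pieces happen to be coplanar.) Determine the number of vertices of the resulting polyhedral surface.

15

A heptagonal prism: V=14, E=21, F=9.
Attach a heptagonal pyramid (V=8, E=14, F=8) along a 7-gon: merge 7 vertices and 7 edges, delete both glued faces → V=15, E=28, F=15.
Check: V − E + F = 15 − 28 + 15 = 2.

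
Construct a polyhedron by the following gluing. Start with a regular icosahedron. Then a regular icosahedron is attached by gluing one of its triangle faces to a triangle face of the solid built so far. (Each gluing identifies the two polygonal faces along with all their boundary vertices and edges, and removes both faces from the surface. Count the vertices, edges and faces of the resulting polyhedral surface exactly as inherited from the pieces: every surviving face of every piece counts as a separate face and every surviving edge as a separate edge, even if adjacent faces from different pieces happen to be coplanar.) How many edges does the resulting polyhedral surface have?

57

A regular icosahedron: V=12, E=30, F=20.
Attach a regular icosahedron (V=12, E=30, F=20) along a 3-gon: merge 3 vertices and 3 edges, delete both glued faces → V=21, E=57, F=38.
Check: V − E + F = 21 − 57 + 38 = 2.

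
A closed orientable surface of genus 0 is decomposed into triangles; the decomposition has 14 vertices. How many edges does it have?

χ = 2 − 2·0 = 2, and every face is a triangle so 3F = 2E.
V − E + F = 2 with E = 3F/2 gives 14 − (3/2 − 1)·F = 2, so F = 24 and E = 36.

36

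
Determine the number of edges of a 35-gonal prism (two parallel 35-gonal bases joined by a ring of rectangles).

A prism on an n-gon has two n-gon bases and n rectangular sides: V = 2·35 = 70, E = 3·35 = 105, F = 35 + 2 = 37.

105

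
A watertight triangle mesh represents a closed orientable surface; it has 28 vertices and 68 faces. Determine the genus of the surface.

Every face is a triangle, so 2E = 3·68 = 204, giving E = 102.
χ = V − E + F = 28 − 102 + 68 = -6.
For a closed orientable surface χ = 2 − 2g, so g = (2 − (-6))/2 = 4.

4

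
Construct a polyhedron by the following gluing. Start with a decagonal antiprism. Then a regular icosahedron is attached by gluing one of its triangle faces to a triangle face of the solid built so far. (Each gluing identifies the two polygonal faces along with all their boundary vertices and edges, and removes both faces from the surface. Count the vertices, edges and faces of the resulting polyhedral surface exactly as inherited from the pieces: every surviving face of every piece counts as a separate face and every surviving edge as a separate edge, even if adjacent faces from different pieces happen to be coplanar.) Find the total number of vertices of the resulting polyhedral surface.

29

A decagonal antiprism: V=20, E=40, F=22.
Attach a regular icosahedron (V=12, E=30, F=20) along a 3-gon: merge 3 vertices and 3 edges, delete both glued faces → V=29, E=67, F=40.
Check: V − E + F = 29 − 67 + 40 = 2.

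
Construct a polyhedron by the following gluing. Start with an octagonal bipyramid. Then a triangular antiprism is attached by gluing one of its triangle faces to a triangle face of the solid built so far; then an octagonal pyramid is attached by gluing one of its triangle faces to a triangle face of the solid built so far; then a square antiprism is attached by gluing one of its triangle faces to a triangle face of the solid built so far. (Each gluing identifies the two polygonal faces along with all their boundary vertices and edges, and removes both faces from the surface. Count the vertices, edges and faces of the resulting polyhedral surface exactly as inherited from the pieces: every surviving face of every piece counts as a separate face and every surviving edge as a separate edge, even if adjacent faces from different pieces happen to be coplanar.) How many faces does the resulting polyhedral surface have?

An octagonal bipyramid: V=10, E=24, F=16.
Attach a triangular antiprism (V=6, E=12, F=8) along a 3-gon: merge 3 vertices and 3 edges, delete both glued faces → V=13, E=33, F=22.
Attach an octagonal pyramid (V=9, E=16, F=9) along a 3-gon: merge 3 vertices and 3 edges, delete both glued faces → V=19, E=46, F=29.
Attach a square antiprism (V=8, E=16, F=10) along a 3-gon: merge 3 vertices and 3 edges, delete both glued faces → V=24, E=59, F=37.
Check: V − E + F = 24 − 59 + 37 = 2.

37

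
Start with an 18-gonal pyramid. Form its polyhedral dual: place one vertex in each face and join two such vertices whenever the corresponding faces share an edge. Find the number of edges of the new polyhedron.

36

The base solid has V = 19, E = 36, F = 19.
The dual swaps V and F and preserves E: V′ = F = 19, E′ = E = 36, F′ = V = 19.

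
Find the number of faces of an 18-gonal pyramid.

19

A pyramid on an n-gon base has one n-gon and n triangles: V = 18 + 1 = 19, E = 2·18 = 36, F = 18 + 1 = 19.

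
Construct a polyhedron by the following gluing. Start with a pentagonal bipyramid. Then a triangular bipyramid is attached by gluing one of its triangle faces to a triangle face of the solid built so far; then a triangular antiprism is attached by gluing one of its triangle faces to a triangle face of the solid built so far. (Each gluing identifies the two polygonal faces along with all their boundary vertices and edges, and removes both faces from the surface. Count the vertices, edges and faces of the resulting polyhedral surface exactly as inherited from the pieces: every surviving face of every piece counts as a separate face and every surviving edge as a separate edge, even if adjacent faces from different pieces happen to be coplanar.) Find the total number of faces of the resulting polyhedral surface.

A pentagonal bipyramid: V=7, E=15, F=10.
Attach a triangular bipyramid (V=5, E=9, F=6) along a 3-gon: merge 3 vertices and 3 edges, delete both glued faces → V=9, E=21, F=14.
Attach a triangular antiprism (V=6, E=12, F=8) along a 3-gon: merge 3 vertices and 3 edges, delete both glued faces → V=12, E=30, F=20.
Check: V − E + F = 12 − 30 + 20 = 2.

20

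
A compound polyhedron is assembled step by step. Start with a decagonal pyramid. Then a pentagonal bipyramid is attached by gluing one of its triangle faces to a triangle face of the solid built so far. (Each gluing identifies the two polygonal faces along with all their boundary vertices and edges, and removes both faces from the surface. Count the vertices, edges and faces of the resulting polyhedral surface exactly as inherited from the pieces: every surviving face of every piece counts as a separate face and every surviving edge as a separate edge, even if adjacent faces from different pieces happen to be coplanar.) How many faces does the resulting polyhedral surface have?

A decagonal pyramid: V=11, E=20, F=11.
Attach a pentagonal bipyramid (V=7, E=15, F=10) along a 3-gon: merge 3 vertices and 3 edges, delete both glued faces → V=15, E=32, F=19.
Check: V − E + F = 15 − 32 + 19 = 2.

19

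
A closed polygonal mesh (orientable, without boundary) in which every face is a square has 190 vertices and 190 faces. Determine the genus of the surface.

1

Every face is a square, so 2E = 4·190 = 760, giving E = 380.
χ = V − E + F = 190 − 380 + 190 = 0.
For a closed orientable surface χ = 2 − 2g, so g = (2 − (0))/2 = 1.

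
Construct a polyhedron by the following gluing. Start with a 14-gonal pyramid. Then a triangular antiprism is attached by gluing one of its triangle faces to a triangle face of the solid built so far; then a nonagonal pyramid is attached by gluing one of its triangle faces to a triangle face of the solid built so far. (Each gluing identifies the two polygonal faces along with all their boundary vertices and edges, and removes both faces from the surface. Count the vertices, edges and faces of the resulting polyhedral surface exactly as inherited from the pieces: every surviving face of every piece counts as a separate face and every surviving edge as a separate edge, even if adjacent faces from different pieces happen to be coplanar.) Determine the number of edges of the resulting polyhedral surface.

A 14-gonal pyramid: V=15, E=28, F=15.
Attach a triangular antiprism (V=6, E=12, F=8) along a 3-gon: merge 3 vertices and 3 edges, delete both glued faces → V=18, E=37, F=21.
Attach a nonagonal pyramid (V=10, E=18, F=10) along a 3-gon: merge 3 vertices and 3 edges, delete both glued faces → V=25, E=52, F=29.
Check: V − E + F = 25 − 52 + 29 = 2.

52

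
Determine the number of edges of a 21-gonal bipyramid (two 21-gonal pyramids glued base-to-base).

63

A bipyramid over an n-gon has 2n triangular faces and n + 2 vertices: V = 21 + 2 = 23, E = 3·21 = 63, F = 2·21 = 42.
Check: V − E + F = 23 − 63 + 42 = 2.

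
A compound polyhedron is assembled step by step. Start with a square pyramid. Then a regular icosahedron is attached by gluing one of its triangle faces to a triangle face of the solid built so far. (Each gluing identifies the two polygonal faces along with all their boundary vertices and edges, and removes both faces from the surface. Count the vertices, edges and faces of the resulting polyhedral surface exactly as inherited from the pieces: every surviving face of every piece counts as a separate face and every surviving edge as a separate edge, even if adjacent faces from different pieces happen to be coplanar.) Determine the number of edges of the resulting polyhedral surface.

A square pyramid: V=5, E=8, F=5.
Attach a regular icosahedron (V=12, E=30, F=20) along a 3-gon: merge 3 vertices and 3 edges, delete both glued faces → V=14, E=35, F=23.
Check: V − E + F = 14 − 35 + 23 = 2.

35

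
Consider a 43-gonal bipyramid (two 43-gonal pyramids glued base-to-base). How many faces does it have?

A bipyramid over an n-gon has 2n triangular faces and n + 2 vertices: V = 43 + 2 = 45, E = 3·43 = 129, F = 2·43 = 86.

86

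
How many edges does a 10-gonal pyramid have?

A pyramid on an n-gon base has one n-gon and n triangles: V = 10 + 1 = 11, E = 2·10 = 20, F = 10 + 1 = 11.

20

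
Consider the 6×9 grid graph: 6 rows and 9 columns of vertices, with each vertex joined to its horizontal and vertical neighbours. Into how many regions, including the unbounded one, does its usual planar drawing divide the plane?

The grid has V = 6·9 = 54 vertices and E = 6·8 + 9·5 = 93 edges.
F = 2 − V + E = 2 − 54 + 93 = 41.

41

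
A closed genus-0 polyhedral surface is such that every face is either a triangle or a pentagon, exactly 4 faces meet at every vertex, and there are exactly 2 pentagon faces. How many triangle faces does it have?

10

Let x be the number of triangles; then F = 2 + x.
Edge–face incidences: 2E = 5·2 + 3·x = 10 + 3x.
Every vertex has degree 4, so 4V = 2E.
Euler: V − E + F = 2 ⇒ (2E)/4 − E + (2 + x) = 2.
Multiply by 8: 2·(2E) − 4·(2E) + 8·(2 + x) = 16, i.e. 16 + 8x − 2·(10 + 3x) = 16.
Collecting terms: 2x − 4 = 16, so 2x = 20, so x = 10.
Then 2E = 10 + 3·10 = 40, so E = 20, V = 2E/4 = 10, F = 2 + 10 = 12.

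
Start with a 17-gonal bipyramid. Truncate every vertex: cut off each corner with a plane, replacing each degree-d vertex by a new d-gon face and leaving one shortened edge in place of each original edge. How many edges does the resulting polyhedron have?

153

The base solid has V = 19, E = 51, F = 34.
Truncation replaces each original edge-end by a new vertex, so V′ = 2E = 102.
Each original edge survives, and each old vertex of degree d contributes d new edges; summing degrees gives Σd = 2E, so E′ = E + 2E = 3E = 153.
Each original face survives and each original vertex becomes one new face: F′ = F + V = 53.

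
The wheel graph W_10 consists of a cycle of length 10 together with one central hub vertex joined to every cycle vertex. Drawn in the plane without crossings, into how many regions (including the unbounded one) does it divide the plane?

W_10 has V = 10 + 1 = 11 vertices and E = 2·10 = 20 edges.
By Euler's formula F = 2 − V + E = 2 − 11 + 20 = 11.

11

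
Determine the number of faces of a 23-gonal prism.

A prism on an n-gon has two n-gon bases and n rectangular sides: V = 2·23 = 46, E = 3·23 = 69, F = 23 + 2 = 25.

25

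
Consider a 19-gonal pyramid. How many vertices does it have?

20

A pyramid on an n-gon base has one n-gon and n triangles: V = 19 + 1 = 20, E = 2·19 = 38, F = 19 + 1 = 20.
Check: V − E + F = 20 − 38 + 20 = 2.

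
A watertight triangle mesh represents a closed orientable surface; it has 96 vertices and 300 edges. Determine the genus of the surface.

Every face is a triangle and each edge borders two faces, so 3F = 2·300, giving F = 200.
χ = V − E + F = 96 − 300 + 200 = -4.
For a closed orientable surface χ = 2 − 2g, so g = (2 − (-4))/2 = 3.

3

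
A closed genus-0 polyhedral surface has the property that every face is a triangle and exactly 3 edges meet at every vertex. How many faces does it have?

Each face has 3 edges and each edge borders two faces, so 2E = 3F.
Each vertex has degree 3, so 3V = 2E and hence V = 3F/3.
Euler: V − E + F = 2 ⇒ (3F/3) − (3F/2) + F = 2.
Multiply by 6: (6 − 9 + 6)F = 12, i.e. 3F = 12.
So F = 4, E = 3·4/2 = 6, V = 3·4/3 = 4.

4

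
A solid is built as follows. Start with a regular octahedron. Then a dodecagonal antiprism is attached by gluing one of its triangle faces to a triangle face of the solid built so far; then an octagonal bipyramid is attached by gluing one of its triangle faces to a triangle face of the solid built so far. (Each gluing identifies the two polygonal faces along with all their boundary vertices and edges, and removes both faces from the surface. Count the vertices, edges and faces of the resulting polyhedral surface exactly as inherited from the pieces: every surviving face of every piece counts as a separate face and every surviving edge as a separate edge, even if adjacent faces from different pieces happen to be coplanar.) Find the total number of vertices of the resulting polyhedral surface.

A regular octahedron: V=6, E=12, F=8.
Attach a dodecagonal antiprism (V=24, E=48, F=26) along a 3-gon: merge 3 vertices and 3 edges, delete both glued faces → V=27, E=57, F=32.
Attach an octagonal bipyramid (V=10, E=24, F=16) along a 3-gon: merge 3 vertices and 3 edges, delete both glued faces → V=34, E=78, F=46.
Check: V − E + F = 34 − 78 + 46 = 2.

34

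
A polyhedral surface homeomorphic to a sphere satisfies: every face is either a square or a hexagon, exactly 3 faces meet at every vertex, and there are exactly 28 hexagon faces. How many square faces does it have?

6

Let x be the number of squares; then F = 28 + x.
Edge–face incidences: 2E = 6·28 + 4·x = 168 + 4x.
Every vertex has degree 3, so 3V = 2E.
Euler: V − E + F = 2 ⇒ (2E)/3 − E + (28 + x) = 2.
Multiply by 6: 2·(2E) − 3·(2E) + 6·(28 + x) = 12, i.e. 168 + 6x − (168 + 4x) = 12.
Collecting terms: 2x = 12, so x = 6.
Then 2E = 168 + 4·6 = 192, so E = 96, V = 2E/3 = 64, F = 28 + 6 = 34.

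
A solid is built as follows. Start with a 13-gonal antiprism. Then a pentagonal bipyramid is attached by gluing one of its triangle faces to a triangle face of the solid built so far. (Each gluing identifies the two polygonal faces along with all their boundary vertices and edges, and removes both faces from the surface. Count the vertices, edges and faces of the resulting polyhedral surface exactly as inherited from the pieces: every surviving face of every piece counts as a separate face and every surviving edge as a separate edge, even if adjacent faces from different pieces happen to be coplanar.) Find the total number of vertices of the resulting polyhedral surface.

A 13-gonal antiprism: V=26, E=52, F=28.
Attach a pentagonal bipyramid (V=7, E=15, F=10) along a 3-gon: merge 3 vertices and 3 edges, delete both glued faces → V=30, E=64, F=36.
Check: V − E + F = 30 − 64 + 36 = 2.

30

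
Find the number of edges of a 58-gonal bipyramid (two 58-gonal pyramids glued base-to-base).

A bipyramid over an n-gon has 2n triangular faces and n + 2 vertices: V = 58 + 2 = 60, E = 3·58 = 174, F = 2·58 = 116.

174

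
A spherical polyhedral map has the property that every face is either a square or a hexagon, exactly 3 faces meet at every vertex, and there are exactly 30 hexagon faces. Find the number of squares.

Let x be the number of squares; then F = 30 + x.
Edge–face incidences: 2E = 6·30 + 4·x = 180 + 4x.
Every vertex has degree 3, so 3V = 2E.
Euler: V − E + F = 2 ⇒ (2E)/3 − E + (30 + x) = 2.
Multiply by 6: 2·(2E) − 3·(2E) + 6·(30 + x) = 12, i.e. 180 + 6x − (180 + 4x) = 12.
Collecting terms: 2x = 12, so x = 6.
Then 2E = 180 + 4·6 = 204, so E = 102, V = 2E/3 = 68, F = 30 + 6 = 36.

6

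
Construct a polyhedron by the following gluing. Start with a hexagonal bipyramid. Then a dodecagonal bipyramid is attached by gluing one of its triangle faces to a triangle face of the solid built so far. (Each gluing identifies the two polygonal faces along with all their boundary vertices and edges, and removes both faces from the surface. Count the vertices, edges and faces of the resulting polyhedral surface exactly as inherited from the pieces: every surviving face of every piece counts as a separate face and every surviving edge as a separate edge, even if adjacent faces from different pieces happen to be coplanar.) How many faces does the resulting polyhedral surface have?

A hexagonal bipyramid: V=8, E=18, F=12.
Attach a dodecagonal bipyramid (V=14, E=36, F=24) along a 3-gon: merge 3 vertices and 3 edges, delete both glued faces → V=19, E=51, F=34.
Check: V − E + F = 19 − 51 + 34 = 2.

34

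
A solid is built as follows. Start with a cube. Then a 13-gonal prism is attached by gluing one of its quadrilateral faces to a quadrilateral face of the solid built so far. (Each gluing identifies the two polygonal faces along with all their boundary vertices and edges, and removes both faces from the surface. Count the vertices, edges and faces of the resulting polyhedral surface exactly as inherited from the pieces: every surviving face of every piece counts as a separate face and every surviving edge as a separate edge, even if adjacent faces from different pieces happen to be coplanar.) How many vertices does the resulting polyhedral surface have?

A cube: V=8, E=12, F=6.
Attach a 13-gonal prism (V=26, E=39, F=15) along a 4-gon: merge 4 vertices and 4 edges, delete both glued faces → V=30, E=47, F=19.
Check: V − E + F = 30 − 47 + 19 = 2.

30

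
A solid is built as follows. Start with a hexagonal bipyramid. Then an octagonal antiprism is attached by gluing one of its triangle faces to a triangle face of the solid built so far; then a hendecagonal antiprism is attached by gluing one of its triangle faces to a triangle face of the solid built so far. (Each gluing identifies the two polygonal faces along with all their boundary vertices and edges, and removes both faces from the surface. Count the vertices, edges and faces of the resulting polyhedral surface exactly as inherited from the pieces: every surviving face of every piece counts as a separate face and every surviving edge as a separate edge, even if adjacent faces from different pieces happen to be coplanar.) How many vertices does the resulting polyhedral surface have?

40

A hexagonal bipyramid: V=8, E=18, F=12.
Attach an octagonal antiprism (V=16, E=32, F=18) along a 3-gon: merge 3 vertices and 3 edges, delete both glued faces → V=21, E=47, F=28.
Attach a hendecagonal antiprism (V=22, E=44, F=24) along a 3-gon: merge 3 vertices and 3 edges, delete both glued faces → V=40, E=88, F=50.
Check: V − E + F = 40 − 88 + 50 = 2.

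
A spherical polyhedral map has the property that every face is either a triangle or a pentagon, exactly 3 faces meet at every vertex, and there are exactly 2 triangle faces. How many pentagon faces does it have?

Let x be the number of pentagons; then F = 2 + x.
Edge–face incidences: 2E = 3·2 + 5·x = 6 + 5x.
Every vertex has degree 3, so 3V = 2E.
Euler: V − E + F = 2 ⇒ (2E)/3 − E + (2 + x) = 2.
Multiply by 6: 2·(2E) − 3·(2E) + 6·(2 + x) = 12, i.e. 12 + 6x − (6 + 5x) = 12.
Collecting terms: x + 6 = 12, so x = 6.
Then 2E = 6 + 5·6 = 36, so E = 18, V = 2E/3 = 12, F = 2 + 6 = 8.

6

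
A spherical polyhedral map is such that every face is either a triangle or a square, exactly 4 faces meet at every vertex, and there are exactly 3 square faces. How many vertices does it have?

9

Let x be the number of triangles; then F = 3 + x.
Edge–face incidences: 2E = 4·3 + 3·x = 12 + 3x.
Every vertex has degree 4, so 4V = 2E.
Euler: V − E + F = 2 ⇒ (2E)/4 − E + (3 + x) = 2.
Multiply by 8: 2·(2E) − 4·(2E) + 8·(3 + x) = 16, i.e. 24 + 8x − 2·(12 + 3x) = 16.
Collecting terms: 2x = 16, so x = 8.
Then 2E = 12 + 3·8 = 36, so E = 18, V = 2E/4 = 9, F = 3 + 8 = 11.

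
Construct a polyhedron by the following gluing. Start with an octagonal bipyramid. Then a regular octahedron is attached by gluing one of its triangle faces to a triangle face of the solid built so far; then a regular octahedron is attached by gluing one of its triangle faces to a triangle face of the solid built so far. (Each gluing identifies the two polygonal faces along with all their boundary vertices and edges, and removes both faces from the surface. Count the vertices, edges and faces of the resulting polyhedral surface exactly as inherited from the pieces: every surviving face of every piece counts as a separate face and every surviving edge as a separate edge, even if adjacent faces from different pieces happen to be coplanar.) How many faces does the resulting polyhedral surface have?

An octagonal bipyramid: V=10, E=24, F=16.
Attach a regular octahedron (V=6, E=12, F=8) along a 3-gon: merge 3 vertices and 3 edges, delete both glued faces → V=13, E=33, F=22.
Attach a regular octahedron (V=6, E=12, F=8) along a 3-gon: merge 3 vertices and 3 edges, delete both glued faces → V=16, E=42, F=28.
Check: V − E + F = 16 − 42 + 28 = 2.

28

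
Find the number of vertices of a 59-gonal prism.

A prism on an n-gon has two n-gon bases and n rectangular sides: V = 2·59 = 118, E = 3·59 = 177, F = 59 + 2 = 61.
Check: V − E + F = 118 − 177 + 61 = 2.

118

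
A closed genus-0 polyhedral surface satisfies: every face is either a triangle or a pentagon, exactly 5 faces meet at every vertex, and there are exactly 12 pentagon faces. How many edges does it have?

Let x be the number of triangles; then F = 12 + x.
Edge–face incidences: 2E = 5·12 + 3·x = 60 + 3x.
Every vertex has degree 5, so 5V = 2E.
Euler: V − E + F = 2 ⇒ (2E)/5 − E + (12 + x) = 2.
Multiply by 10: 2·(2E) − 5·(2E) + 10·(12 + x) = 20, i.e. 120 + 10x − 3·(60 + 3x) = 20.
Collecting terms: x − 60 = 20, so x = 80.
Then 2E = 60 + 3·80 = 300, so E = 150, V = 2E/5 = 60, F = 12 + 80 = 92.

150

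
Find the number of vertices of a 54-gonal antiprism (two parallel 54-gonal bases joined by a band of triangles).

108

An antiprism on an n-gon has two n-gon caps and 2n triangles: V = 2·54 = 108, E = 4·54 = 216, F = 2·54 + 2 = 110.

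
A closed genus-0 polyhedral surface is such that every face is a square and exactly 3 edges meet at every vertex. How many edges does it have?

12

Each face has 4 edges and each edge borders two faces, so 2E = 4F.
Each vertex has degree 3, so 3V = 2E and hence V = 4F/3.
Euler: V − E + F = 2 ⇒ (4F/3) − (4F/2) + F = 2.
Multiply by 6: (8 − 12 + 6)F = 12, i.e. 2F = 12.
So F = 6, E = 4·6/2 = 12, V = 4·6/3 = 8.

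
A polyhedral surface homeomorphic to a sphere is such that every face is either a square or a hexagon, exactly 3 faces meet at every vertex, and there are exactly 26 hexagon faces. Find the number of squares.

Let x be the number of squares; then F = 26 + x.
Edge–face incidences: 2E = 6·26 + 4·x = 156 + 4x.
Every vertex has degree 3, so 3V = 2E.
Euler: V − E + F = 2 ⇒ (2E)/3 − E + (26 + x) = 2.
Multiply by 6: 2·(2E) − 3·(2E) + 6·(26 + x) = 12, i.e. 156 + 6x − (156 + 4x) = 12.
Collecting terms: 2x = 12, so x = 6.
Then 2E = 156 + 4·6 = 180, so E = 90, V = 2E/3 = 60, F = 26 + 6 = 32.

6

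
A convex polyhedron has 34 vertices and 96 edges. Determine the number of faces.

64

Here V − E + F = 2.
F = 2 − V + E = 2 − 34 + 96 = 64.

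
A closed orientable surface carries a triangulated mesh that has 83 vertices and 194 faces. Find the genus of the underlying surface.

8

Every face is a triangle, so 2E = 3·194 = 582, giving E = 291.
χ = V − E + F = 83 − 291 + 194 = -14.
For a closed orientable surface χ = 2 − 2g, so g = (2 − (-14))/2 = 8.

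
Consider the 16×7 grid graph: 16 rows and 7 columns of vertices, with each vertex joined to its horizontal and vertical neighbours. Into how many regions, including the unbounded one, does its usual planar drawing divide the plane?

The grid has V = 16·7 = 112 vertices and E = 16·6 + 7·15 = 201 edges.
F = 2 − V + E = 2 − 112 + 201 = 91.

91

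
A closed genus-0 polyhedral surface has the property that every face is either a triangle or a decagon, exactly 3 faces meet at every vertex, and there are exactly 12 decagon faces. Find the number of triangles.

Let x be the number of triangles; then F = 12 + x.
Edge–face incidences: 2E = 10·12 + 3·x = 120 + 3x.
Every vertex has degree 3, so 3V = 2E.
Euler: V − E + F = 2 ⇒ (2E)/3 − E + (12 + x) = 2.
Multiply by 6: 2·(2E) − 3·(2E) + 6·(12 + x) = 12, i.e. 72 + 6x − (120 + 3x) = 12.
Collecting terms: 3x − 48 = 12, so 3x = 60, so x = 20.
Then 2E = 120 + 3·20 = 180, so E = 90, V = 2E/3 = 60, F = 12 + 20 = 32.

20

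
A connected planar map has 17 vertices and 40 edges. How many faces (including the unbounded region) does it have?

25

Euler's formula for a connected plane graph: V − E + F = 2, so F = 2 − 17 + 40 = 25.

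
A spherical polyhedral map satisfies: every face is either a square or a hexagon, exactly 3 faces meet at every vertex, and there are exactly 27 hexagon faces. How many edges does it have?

Let x be the number of squares; then F = 27 + x.
Edge–face incidences: 2E = 6·27 + 4·x = 162 + 4x.
Every vertex has degree 3, so 3V = 2E.
Euler: V − E + F = 2 ⇒ (2E)/3 − E + (27 + x) = 2.
Multiply by 6: 2·(2E) − 3·(2E) + 6·(27 + x) = 12, i.e. 162 + 6x − (162 + 4x) = 12.
Collecting terms: 2x = 12, so x = 6.
Then 2E = 162 + 4·6 = 186, so E = 93, V = 2E/3 = 62, F = 27 + 6 = 33.

93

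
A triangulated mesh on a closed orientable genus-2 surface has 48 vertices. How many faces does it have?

100

χ = 2 − 2·2 = -2, and every face is a triangle so 3F = 2E.
V − E + F = -2 with E = 3F/2 gives 48 − (3/2 − 1)·F = -2, so F = 100 and E = 150.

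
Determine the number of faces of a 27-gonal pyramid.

28

A pyramid on an n-gon base has one n-gon and n triangles: V = 27 + 1 = 28, E = 2·27 = 54, F = 27 + 1 = 28.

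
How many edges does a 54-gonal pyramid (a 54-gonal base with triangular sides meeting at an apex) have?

108

A pyramid on an n-gon base has one n-gon and n triangles: V = 54 + 1 = 55, E = 2·54 = 108, F = 54 + 1 = 55.
Check: V − E + F = 55 − 108 + 55 = 2.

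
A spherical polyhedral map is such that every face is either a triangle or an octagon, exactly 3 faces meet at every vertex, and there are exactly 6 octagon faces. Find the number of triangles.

8

Let x be the number of triangles; then F = 6 + x.
Edge–face incidences: 2E = 8·6 + 3·x = 48 + 3x.
Every vertex has degree 3, so 3V = 2E.
Euler: V − E + F = 2 ⇒ (2E)/3 − E + (6 + x) = 2.
Multiply by 6: 2·(2E) − 3·(2E) + 6·(6 + x) = 12, i.e. 36 + 6x − (48 + 3x) = 12.
Collecting terms: 3x − 12 = 12, so 3x = 24, so x = 8.
Then 2E = 48 + 3·8 = 72, so E = 36, V = 2E/3 = 24, F = 6 + 8 = 14.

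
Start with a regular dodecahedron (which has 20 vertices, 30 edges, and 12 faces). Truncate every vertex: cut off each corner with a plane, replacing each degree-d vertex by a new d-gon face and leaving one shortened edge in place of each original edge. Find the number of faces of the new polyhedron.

Truncation replaces each original edge-end by a new vertex, so V′ = 2E = 60.
Each original edge survives, and each old vertex of degree d contributes d new edges; summing degrees gives Σd = 2E, so E′ = E + 2E = 3E = 90.
Each original face survives and each original vertex becomes one new face: F′ = F + V = 32.

32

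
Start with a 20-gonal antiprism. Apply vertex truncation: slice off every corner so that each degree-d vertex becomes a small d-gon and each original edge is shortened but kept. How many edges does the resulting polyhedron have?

240

The base solid has V = 40, E = 80, F = 42.
Truncation replaces each original edge-end by a new vertex, so V′ = 2E = 160.
Each original edge survives, and each old vertex of degree d contributes d new edges; summing degrees gives Σd = 2E, so E′ = E + 2E = 3E = 240.
Each original face survives and each original vertex becomes one new face: F′ = F + V = 82.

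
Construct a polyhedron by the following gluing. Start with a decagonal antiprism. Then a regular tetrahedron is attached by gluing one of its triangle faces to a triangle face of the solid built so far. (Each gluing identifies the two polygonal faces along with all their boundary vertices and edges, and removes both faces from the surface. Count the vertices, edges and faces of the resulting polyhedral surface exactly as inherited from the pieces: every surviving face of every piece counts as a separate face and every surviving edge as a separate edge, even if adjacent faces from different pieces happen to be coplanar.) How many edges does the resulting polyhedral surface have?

43

A decagonal antiprism: V=20, E=40, F=22.
Attach a regular tetrahedron (V=4, E=6, F=4) along a 3-gon: merge 3 vertices and 3 edges, delete both glued faces → V=21, E=43, F=24.
Check: V − E + F = 21 − 43 + 24 = 2.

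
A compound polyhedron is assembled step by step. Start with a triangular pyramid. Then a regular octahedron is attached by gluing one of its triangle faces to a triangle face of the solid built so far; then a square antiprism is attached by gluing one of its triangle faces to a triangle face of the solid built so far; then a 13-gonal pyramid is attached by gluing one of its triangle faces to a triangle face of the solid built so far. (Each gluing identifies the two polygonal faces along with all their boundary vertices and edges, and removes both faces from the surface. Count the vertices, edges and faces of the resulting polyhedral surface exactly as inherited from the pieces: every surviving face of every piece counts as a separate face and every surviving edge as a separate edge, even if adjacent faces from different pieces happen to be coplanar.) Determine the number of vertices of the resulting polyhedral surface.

23

A triangular pyramid: V=4, E=6, F=4.
Attach a regular octahedron (V=6, E=12, F=8) along a 3-gon: merge 3 vertices and 3 edges, delete both glued faces → V=7, E=15, F=10.
Attach a square antiprism (V=8, E=16, F=10) along a 3-gon: merge 3 vertices and 3 edges, delete both glued faces → V=12, E=28, F=18.
Attach a 13-gonal pyramid (V=14, E=26, F=14) along a 3-gon: merge 3 vertices and 3 edges, delete both glued faces → V=23, E=51, F=30.
Check: V − E + F = 23 − 51 + 30 = 2.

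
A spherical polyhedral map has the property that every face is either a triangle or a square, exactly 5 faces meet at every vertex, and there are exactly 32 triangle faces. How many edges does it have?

Let x be the number of squares; then F = 32 + x.
Edge–face incidences: 2E = 3·32 + 4·x = 96 + 4x.
Every vertex has degree 5, so 5V = 2E.
Euler: V − E + F = 2 ⇒ (2E)/5 − E + (32 + x) = 2.
Multiply by 10: 2·(2E) − 5·(2E) + 10·(32 + x) = 20, i.e. 320 + 10x − 3·(96 + 4x) = 20.
Collecting terms: −2x + 32 = 20, so −2x = −12, so x = 6.
Then 2E = 96 + 4·6 = 120, so E = 60, V = 2E/5 = 24, F = 32 + 6 = 38.

60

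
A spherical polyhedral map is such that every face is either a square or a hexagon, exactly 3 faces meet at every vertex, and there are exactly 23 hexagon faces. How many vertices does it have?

54

Let x be the number of squares; then F = 23 + x.
Edge–face incidences: 2E = 6·23 + 4·x = 138 + 4x.
Every vertex has degree 3, so 3V = 2E.
Euler: V − E + F = 2 ⇒ (2E)/3 − E + (23 + x) = 2.
Multiply by 6: 2·(2E) − 3·(2E) + 6·(23 + x) = 12, i.e. 138 + 6x − (138 + 4x) = 12.
Collecting terms: 2x = 12, so x = 6.
Then 2E = 138 + 4·6 = 162, so E = 81, V = 2E/3 = 54, F = 23 + 6 = 29.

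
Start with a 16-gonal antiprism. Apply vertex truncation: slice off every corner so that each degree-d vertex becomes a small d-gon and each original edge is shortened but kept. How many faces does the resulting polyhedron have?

The base solid has V = 32, E = 64, F = 34.
Truncation replaces each original edge-end by a new vertex, so V′ = 2E = 128.
Each original edge survives, and each old vertex of degree d contributes d new edges; summing degrees gives Σd = 2E, so E′ = E + 2E = 3E = 192.
Each original face survives and each original vertex becomes one new face: F′ = F + V = 66.

66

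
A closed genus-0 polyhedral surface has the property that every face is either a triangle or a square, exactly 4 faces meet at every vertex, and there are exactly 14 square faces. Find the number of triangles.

8

Let x be the number of triangles; then F = 14 + x.
Edge–face incidences: 2E = 4·14 + 3·x = 56 + 3x.
Every vertex has degree 4, so 4V = 2E.
Euler: V − E + F = 2 ⇒ (2E)/4 − E + (14 + x) = 2.
Multiply by 8: 2·(2E) − 4·(2E) + 8·(14 + x) = 16, i.e. 112 + 8x − 2·(56 + 3x) = 16.
Collecting terms: 2x = 16, so x = 8.
Then 2E = 56 + 3·8 = 80, so E = 40, V = 2E/4 = 20, F = 14 + 8 = 22.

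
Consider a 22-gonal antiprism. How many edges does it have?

An antiprism on an n-gon has two n-gon caps and 2n triangles: V = 2·22 = 44, E = 4·22 = 88, F = 2·22 + 2 = 46.

88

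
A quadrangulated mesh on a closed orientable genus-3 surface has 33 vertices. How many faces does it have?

37

χ = 2 − 2·3 = -4, and every face is a square so 4F = 2E.
V − E + F = -4 with E = 4F/2 gives 33 − (4/2 − 1)·F = -4, so F = 37 and E = 74.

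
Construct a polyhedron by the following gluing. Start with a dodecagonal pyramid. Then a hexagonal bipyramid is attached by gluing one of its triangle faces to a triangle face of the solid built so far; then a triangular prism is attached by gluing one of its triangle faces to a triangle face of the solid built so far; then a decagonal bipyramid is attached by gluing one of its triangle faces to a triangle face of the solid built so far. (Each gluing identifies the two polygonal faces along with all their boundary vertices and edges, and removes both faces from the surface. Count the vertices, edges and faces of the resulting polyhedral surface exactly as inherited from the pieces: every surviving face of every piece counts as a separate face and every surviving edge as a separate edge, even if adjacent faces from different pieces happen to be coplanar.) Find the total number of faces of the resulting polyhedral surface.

A dodecagonal pyramid: V=13, E=24, F=13.
Attach a hexagonal bipyramid (V=8, E=18, F=12) along a 3-gon: merge 3 vertices and 3 edges, delete both glued faces → V=18, E=39, F=23.
Attach a triangular prism (V=6, E=9, F=5) along a 3-gon: merge 3 vertices and 3 edges, delete both glued faces → V=21, E=45, F=26.
Attach a decagonal bipyramid (V=12, E=30, F=20) along a 3-gon: merge 3 vertices and 3 edges, delete both glued faces → V=30, E=72, F=44.
Check: V − E + F = 30 − 72 + 44 = 2.

44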